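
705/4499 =705/4499 = 0.16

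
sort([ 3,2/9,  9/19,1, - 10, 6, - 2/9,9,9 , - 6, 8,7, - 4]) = [ - 10,-6, - 4, -2/9,  2/9, 9/19,1, 3, 6,7, 8, 9,9 ] 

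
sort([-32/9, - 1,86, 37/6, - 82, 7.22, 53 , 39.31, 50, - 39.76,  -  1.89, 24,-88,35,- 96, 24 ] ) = [ - 96, - 88, - 82, - 39.76, - 32/9,-1.89,-1,37/6,7.22, 24, 24,35,39.31, 50,53,86]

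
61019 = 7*8717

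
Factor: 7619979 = 3^1*449^1*5657^1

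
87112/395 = 220 + 212/395 = 220.54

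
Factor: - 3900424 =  - 2^3 * 11^1*127^1 * 349^1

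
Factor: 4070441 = 397^1*10253^1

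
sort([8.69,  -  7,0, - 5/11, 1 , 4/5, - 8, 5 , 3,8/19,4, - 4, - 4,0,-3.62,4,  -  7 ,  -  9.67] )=[ - 9.67, - 8, - 7,-7, - 4, - 4, - 3.62,-5/11,  0,0 , 8/19,4/5,1,3,4,4 , 5, 8.69] 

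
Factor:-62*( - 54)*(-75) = -251100 = -2^2*3^4*5^2*31^1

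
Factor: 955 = 5^1*191^1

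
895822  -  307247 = 588575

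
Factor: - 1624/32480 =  - 2^( - 2) * 5^( - 1) = -1/20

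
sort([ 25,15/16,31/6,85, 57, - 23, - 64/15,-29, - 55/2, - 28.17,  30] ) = [ - 29 , - 28.17,-55/2,  -  23,-64/15, 15/16, 31/6, 25,30, 57, 85] 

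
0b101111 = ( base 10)47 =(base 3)1202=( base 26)1l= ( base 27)1k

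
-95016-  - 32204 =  - 62812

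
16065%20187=16065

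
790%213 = 151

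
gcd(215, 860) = 215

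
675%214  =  33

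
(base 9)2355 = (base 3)2101212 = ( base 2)11011010111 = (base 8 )3327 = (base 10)1751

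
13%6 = 1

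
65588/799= 65588/799 = 82.09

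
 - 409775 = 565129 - 974904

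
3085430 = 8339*370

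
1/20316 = 1/20316  =  0.00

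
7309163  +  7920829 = 15229992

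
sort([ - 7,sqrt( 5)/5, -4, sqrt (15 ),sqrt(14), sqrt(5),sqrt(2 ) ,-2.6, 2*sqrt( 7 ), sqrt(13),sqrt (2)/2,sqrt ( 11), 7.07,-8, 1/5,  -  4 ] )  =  [  -  8,-7, - 4, - 4, - 2.6, 1/5, sqrt ( 5 )/5, sqrt(2 ) /2,sqrt (2), sqrt (5),  sqrt( 11),  sqrt( 13 ), sqrt(14),  sqrt( 15 ), 2*sqrt(7), 7.07]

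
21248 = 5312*4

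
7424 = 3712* 2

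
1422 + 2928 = 4350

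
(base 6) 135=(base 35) 1o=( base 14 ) 43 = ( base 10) 59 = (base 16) 3B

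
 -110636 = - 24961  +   - 85675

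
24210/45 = 538 = 538.00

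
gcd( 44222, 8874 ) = 2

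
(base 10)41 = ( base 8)51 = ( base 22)1j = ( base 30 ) 1B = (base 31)1A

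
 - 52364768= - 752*69634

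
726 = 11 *66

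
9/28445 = 9/28445 = 0.00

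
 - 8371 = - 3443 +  - 4928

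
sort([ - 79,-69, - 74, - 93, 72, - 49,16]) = [ - 93 , -79, -74, - 69,  -  49, 16,72 ]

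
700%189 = 133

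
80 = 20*4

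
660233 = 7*94319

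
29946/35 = 4278/5 = 855.60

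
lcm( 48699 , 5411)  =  48699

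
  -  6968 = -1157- 5811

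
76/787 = 76/787 = 0.10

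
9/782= 9/782 = 0.01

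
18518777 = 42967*431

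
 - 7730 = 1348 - 9078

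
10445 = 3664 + 6781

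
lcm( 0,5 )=0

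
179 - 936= - 757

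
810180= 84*9645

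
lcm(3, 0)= 0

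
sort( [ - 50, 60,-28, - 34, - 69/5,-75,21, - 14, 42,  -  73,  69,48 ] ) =[ - 75,  -  73, - 50, - 34, - 28, - 14, - 69/5, 21,  42, 48,60,69]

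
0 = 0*9216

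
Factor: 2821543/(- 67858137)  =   - 3^(  -  2)*2821543^1*7539793^( - 1 )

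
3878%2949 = 929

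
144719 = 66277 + 78442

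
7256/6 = 3628/3 = 1209.33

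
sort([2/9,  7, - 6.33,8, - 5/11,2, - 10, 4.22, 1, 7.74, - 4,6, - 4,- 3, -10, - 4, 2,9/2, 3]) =[ - 10 , - 10,-6.33,  -  4, - 4, - 4,  -  3, - 5/11, 2/9,  1,  2,2, 3,4.22, 9/2 , 6,7,7.74, 8]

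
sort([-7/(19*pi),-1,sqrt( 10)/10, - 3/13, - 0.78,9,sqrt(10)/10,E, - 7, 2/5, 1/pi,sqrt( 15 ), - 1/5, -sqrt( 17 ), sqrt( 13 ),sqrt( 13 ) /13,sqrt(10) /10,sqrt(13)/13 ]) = [-7, - sqrt( 17),-1, -0.78, - 3/13, - 1/5 , - 7/( 19*pi ),sqrt(13 )/13,sqrt( 13 )/13 , sqrt(10 )/10, sqrt( 10 ) /10, sqrt( 10)/10,1/pi, 2/5,E,sqrt( 13 ),sqrt (15 ),9] 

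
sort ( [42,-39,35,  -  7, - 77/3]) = [-39,-77/3,  -  7, 35,42 ]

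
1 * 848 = 848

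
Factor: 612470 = 2^1*5^1*73^1*839^1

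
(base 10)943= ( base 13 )577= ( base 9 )1257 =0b1110101111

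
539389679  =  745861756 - 206472077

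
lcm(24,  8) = 24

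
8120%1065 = 665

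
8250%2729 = 63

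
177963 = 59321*3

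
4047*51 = 206397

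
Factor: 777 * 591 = 3^2*7^1*37^1*197^1  =  459207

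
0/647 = 0 = 0.00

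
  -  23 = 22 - 45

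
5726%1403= 114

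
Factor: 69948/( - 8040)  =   - 87/10  =  - 2^( - 1) * 3^1*5^( - 1) * 29^1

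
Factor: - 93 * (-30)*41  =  2^1*3^2*5^1*31^1*41^1=114390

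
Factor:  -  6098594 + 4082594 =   -  2016000 = -2^8*3^2*5^3*7^1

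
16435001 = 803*20467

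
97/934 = 97/934 = 0.10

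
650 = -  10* ( - 65 )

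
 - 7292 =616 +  - 7908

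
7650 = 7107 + 543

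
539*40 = 21560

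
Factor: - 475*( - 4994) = 2^1*5^2*11^1*19^1*227^1=2372150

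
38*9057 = 344166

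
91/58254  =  13/8322 =0.00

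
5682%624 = 66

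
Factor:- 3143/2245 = -5^(-1) * 7^1 = -  7/5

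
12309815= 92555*133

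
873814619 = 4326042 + 869488577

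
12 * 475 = 5700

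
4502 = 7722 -3220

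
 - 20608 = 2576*( - 8 ) 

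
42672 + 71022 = 113694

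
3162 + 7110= 10272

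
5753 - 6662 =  - 909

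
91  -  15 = 76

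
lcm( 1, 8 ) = 8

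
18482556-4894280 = 13588276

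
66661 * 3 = 199983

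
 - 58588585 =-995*58883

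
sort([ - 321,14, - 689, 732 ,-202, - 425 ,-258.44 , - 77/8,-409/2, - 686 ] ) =[ - 689, - 686, - 425, - 321 , - 258.44 , - 409/2, - 202,-77/8, 14,  732]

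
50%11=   6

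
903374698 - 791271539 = 112103159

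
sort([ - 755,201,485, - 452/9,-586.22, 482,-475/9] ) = [ - 755, - 586.22, - 475/9, - 452/9, 201 , 482,485] 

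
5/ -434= - 1+ 429/434 = - 0.01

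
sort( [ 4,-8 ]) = [ - 8, 4 ] 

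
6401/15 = 426 + 11/15 = 426.73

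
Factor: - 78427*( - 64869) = 3^1 *7^1*3089^1 * 78427^1 = 5087481063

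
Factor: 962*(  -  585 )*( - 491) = 276320070 = 2^1*3^2*5^1*13^2*37^1*491^1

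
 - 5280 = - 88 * 60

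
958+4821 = 5779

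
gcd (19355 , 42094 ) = 1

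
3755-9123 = - 5368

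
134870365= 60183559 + 74686806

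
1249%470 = 309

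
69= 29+40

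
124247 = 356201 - 231954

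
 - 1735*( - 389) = 674915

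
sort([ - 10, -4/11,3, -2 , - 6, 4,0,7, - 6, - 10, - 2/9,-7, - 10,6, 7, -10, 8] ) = [-10 , - 10,  -  10, - 10, - 7,  -  6, - 6,-2,-4/11  , - 2/9,0, 3, 4, 6, 7,  7,8 ]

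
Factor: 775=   5^2*31^1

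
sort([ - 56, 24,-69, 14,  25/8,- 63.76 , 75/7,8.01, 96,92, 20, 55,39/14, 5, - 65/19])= [ - 69, -63.76,-56, - 65/19,39/14, 25/8 , 5, 8.01,75/7, 14,20,24,55,92 , 96]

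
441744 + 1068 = 442812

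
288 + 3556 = 3844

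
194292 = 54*3598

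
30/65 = 6/13 = 0.46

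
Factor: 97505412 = 2^2*3^1*83^1*223^1*439^1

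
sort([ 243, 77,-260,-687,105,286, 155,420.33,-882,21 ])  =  [-882, - 687,-260,21,77,105, 155,243,  286, 420.33 ]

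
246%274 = 246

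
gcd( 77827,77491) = 1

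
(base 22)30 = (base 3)2110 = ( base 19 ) 39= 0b1000010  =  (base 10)66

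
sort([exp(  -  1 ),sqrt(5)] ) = [exp( - 1 ), sqrt(5 ) ] 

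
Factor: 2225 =5^2*89^1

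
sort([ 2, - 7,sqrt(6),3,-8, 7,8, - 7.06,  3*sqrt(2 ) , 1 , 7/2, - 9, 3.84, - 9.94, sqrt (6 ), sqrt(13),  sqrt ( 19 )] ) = [ - 9.94 ,-9, - 8 , - 7.06, -7, 1,  2,  sqrt(6 ),sqrt( 6 ),3, 7/2, sqrt( 13), 3.84, 3*sqrt( 2 ), sqrt( 19 ),7, 8]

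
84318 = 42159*2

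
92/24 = 23/6  =  3.83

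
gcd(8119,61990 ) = 1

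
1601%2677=1601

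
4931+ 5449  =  10380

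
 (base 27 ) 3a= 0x5b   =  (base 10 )91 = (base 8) 133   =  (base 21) 47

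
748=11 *68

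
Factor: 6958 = 2^1*7^2*71^1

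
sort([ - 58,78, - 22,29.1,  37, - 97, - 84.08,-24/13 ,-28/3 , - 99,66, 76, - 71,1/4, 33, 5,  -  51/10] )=[ - 99, - 97,  -  84.08, - 71, - 58, - 22, - 28/3, - 51/10, - 24/13, 1/4, 5,  29.1, 33,37,66,76,  78 ] 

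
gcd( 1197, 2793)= 399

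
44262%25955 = 18307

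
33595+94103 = 127698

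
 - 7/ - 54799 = 7/54799=0.00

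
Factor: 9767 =9767^1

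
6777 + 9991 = 16768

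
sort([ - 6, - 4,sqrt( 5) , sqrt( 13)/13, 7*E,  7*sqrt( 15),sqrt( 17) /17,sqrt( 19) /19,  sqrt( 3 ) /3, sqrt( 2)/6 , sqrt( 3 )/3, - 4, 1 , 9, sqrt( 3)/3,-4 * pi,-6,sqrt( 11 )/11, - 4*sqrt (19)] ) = [ - 4 * sqrt( 19),-4*pi , - 6,  -  6,-4, - 4,sqrt(19)/19,  sqrt(2 )/6 , sqrt( 17) /17, sqrt(13 ) /13,sqrt (11) /11, sqrt(3)/3,sqrt( 3 ) /3 , sqrt( 3)/3,1, sqrt(5),  9,  7*E , 7*sqrt(  15)] 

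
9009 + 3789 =12798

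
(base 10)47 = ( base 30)1H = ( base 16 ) 2F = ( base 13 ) 38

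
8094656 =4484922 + 3609734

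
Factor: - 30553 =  - 30553^1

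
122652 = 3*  40884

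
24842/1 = 24842 = 24842.00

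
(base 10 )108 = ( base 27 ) 40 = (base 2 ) 1101100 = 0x6c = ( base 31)3F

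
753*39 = 29367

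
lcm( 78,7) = 546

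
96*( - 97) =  - 9312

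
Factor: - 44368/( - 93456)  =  47/99= 3^( - 2 )*11^(-1)* 47^1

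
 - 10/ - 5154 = 5/2577 = 0.00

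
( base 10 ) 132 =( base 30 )4c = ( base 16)84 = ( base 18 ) 76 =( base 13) A2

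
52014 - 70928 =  - 18914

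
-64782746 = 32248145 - 97030891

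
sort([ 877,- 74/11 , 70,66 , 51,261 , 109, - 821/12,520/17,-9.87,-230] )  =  [  -  230, - 821/12 ,-9.87, - 74/11,520/17, 51, 66, 70, 109,  261,877 ]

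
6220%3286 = 2934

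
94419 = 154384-59965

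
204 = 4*51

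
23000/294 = 11500/147 = 78.23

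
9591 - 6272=3319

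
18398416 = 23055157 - 4656741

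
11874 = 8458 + 3416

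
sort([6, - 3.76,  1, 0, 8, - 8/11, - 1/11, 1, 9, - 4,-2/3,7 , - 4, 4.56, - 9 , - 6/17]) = [ - 9, - 4, - 4,-3.76, - 8/11, - 2/3,-6/17, - 1/11,0,  1, 1,4.56, 6, 7, 8 , 9] 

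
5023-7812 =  -2789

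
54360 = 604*90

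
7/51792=7/51792 =0.00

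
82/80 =1+1/40 = 1.02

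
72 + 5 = 77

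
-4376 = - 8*547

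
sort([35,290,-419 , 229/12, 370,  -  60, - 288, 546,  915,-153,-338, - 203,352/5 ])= [ - 419, - 338,-288,- 203,-153,  -  60,229/12, 35 , 352/5,290, 370,546,915]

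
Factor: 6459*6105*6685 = 3^2*5^2*7^1*11^1*37^1 * 191^1* 2153^1 = 263604223575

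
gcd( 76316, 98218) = 2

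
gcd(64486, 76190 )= 38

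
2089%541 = 466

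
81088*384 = 31137792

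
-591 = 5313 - 5904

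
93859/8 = 11732+3/8 = 11732.38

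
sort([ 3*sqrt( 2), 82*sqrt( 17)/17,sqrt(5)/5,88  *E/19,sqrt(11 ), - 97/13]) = [ - 97/13, sqrt(5)/5,sqrt( 11 ),  3*sqrt( 2 ), 88*E/19,82*sqrt( 17 )/17 ] 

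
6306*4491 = 28320246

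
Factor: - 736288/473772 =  - 184072/118443 =- 2^3*3^( - 1)*7^1 * 13^( - 1 )*19^1*173^1*3037^( - 1) 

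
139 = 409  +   - 270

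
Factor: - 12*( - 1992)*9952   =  237892608=2^10*3^2*83^1*311^1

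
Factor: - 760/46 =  - 2^2*5^1*19^1*23^( - 1) = -380/23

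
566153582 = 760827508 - 194673926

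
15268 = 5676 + 9592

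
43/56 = 43/56 = 0.77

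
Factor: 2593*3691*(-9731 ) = - 37^1*263^1*2593^1*3691^1 = -  93133094753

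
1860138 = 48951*38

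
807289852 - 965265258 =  - 157975406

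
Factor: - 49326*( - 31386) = 1548145836 = 2^2*3^2 *5231^1*8221^1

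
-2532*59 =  -149388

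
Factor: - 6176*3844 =  -  2^7*31^2*193^1 = -  23740544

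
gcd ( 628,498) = 2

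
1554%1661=1554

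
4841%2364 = 113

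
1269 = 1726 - 457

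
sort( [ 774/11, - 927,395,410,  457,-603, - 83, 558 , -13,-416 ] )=[ - 927, - 603, - 416, - 83, - 13,774/11, 395 , 410, 457, 558 ]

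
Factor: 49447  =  197^1*251^1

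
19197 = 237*81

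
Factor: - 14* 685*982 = -2^2*5^1*7^1 * 137^1*491^1 = - 9417380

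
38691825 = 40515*955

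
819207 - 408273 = 410934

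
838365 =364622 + 473743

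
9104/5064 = 1 + 505/633 = 1.80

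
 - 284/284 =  - 1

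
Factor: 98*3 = 2^1*3^1*7^2 = 294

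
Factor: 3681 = 3^2 * 409^1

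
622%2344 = 622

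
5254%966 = 424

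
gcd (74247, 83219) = 1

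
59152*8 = 473216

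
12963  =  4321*3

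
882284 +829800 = 1712084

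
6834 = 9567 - 2733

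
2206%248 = 222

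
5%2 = 1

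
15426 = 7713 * 2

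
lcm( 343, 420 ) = 20580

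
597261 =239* 2499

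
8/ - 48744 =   -  1/6093 = - 0.00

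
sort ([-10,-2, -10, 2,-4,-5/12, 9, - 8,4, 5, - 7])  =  [ - 10, - 10, - 8 , - 7, - 4, - 2, -5/12,2, 4, 5,  9]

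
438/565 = 438/565 = 0.78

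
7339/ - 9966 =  - 7339/9966 = - 0.74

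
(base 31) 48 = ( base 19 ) 6i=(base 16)84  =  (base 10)132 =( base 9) 156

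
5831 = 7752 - 1921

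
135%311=135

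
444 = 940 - 496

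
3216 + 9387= 12603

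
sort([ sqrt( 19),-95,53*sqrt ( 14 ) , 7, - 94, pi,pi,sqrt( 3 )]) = [  -  95, - 94,sqrt( 3),pi,  pi , sqrt(19), 7, 53*sqrt( 14) ]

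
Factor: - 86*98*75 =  - 2^2*3^1*5^2*7^2*43^1  =  - 632100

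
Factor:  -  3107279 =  - 7^1*19^1 * 61^1 * 383^1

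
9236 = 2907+6329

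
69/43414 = 69/43414 = 0.00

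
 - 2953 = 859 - 3812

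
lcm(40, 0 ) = 0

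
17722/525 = 17722/525  =  33.76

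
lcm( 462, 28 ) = 924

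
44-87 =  - 43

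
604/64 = 9+ 7/16 = 9.44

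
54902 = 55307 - 405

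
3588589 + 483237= 4071826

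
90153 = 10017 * 9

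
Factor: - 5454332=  - 2^2 * 13^1* 104891^1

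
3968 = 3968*1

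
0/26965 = 0= 0.00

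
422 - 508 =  - 86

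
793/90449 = 793/90449 = 0.01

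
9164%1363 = 986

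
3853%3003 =850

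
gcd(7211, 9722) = 1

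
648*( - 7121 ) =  - 4614408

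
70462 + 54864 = 125326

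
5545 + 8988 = 14533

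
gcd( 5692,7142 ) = 2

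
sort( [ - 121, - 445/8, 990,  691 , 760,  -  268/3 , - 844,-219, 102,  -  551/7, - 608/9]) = [ - 844, - 219, - 121 , -268/3, - 551/7 , - 608/9, - 445/8,102,691,760,990] 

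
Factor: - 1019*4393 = - 23^1*191^1*1019^1 = - 4476467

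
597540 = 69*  8660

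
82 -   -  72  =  154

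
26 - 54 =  - 28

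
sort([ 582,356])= [ 356,  582]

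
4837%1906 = 1025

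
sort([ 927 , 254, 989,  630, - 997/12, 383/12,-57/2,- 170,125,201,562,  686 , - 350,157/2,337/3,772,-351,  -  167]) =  [ - 351, - 350, - 170,- 167, - 997/12, - 57/2, 383/12,157/2,337/3, 125 , 201, 254, 562, 630 , 686, 772,927, 989] 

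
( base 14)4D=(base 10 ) 69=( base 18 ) 3F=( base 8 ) 105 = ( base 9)76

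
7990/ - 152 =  - 53 + 33/76 =- 52.57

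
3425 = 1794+1631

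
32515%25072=7443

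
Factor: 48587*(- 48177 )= - 2340775899 =- 3^2 * 7^1*11^1*53^1*101^1 * 631^1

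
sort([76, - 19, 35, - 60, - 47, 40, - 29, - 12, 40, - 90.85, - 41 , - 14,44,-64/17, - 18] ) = [ - 90.85, - 60, - 47, - 41, - 29,-19, - 18, - 14, - 12 , - 64/17, 35,40, 40, 44,76 ]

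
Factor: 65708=2^2*16427^1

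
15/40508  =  15/40508= 0.00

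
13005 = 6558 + 6447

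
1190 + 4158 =5348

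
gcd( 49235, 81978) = 1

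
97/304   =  97/304 = 0.32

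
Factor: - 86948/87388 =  - 21737/21847 = - 7^( - 1 )*3121^( - 1)*21737^1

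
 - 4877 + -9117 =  - 13994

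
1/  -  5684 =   -  1 +5683/5684 = - 0.00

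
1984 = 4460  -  2476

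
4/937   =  4/937 = 0.00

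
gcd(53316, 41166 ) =18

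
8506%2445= 1171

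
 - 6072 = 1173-7245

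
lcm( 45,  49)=2205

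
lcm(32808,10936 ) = 32808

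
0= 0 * 35741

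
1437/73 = 19 + 50/73 = 19.68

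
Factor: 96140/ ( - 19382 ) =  - 2^1*5^1* 19^1 * 23^1*881^(-1) = - 4370/881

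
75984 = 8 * 9498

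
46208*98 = 4528384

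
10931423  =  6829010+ 4102413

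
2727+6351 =9078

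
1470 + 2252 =3722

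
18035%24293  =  18035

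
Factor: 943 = 23^1*41^1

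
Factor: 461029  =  349^1*1321^1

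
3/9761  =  3/9761 = 0.00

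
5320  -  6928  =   - 1608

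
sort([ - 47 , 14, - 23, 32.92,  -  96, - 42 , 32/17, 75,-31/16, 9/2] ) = [ - 96, - 47, - 42, - 23, - 31/16, 32/17, 9/2,14, 32.92,75]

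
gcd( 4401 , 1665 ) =9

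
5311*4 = 21244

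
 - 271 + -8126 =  - 8397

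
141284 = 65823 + 75461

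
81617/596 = 81617/596 = 136.94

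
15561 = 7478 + 8083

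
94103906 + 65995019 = 160098925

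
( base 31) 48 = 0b10000100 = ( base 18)76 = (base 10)132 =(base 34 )3u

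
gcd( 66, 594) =66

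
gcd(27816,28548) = 732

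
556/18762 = 278/9381 = 0.03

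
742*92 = 68264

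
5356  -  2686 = 2670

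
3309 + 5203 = 8512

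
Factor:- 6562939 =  - 47^2*2971^1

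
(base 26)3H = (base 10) 95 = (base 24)3n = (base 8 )137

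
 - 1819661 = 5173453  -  6993114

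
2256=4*564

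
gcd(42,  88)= 2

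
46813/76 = 46813/76 = 615.96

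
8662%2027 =554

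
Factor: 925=5^2*37^1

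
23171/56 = 23171/56 = 413.77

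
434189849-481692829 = - 47502980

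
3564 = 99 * 36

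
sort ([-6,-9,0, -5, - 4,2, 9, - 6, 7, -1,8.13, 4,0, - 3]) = [ - 9,  -  6, - 6, - 5, - 4,-3, -1,0 , 0, 2,4,7,8.13,9]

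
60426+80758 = 141184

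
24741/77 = 24741/77 = 321.31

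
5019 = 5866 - 847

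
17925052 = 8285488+9639564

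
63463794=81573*778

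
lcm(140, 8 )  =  280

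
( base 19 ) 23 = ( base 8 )51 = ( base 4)221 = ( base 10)41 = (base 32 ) 19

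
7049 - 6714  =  335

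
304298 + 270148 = 574446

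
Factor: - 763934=- 2^1*67^1*5701^1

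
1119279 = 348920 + 770359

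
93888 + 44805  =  138693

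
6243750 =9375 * 666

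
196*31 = 6076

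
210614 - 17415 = 193199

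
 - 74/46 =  - 37/23= - 1.61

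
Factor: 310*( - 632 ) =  - 2^4* 5^1*31^1*79^1 = -195920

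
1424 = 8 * 178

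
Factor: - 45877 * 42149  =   - 13^1*113^1*373^1*3529^1 = - 1933669673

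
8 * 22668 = 181344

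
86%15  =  11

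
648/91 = 7 + 11/91= 7.12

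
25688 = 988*26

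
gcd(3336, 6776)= 8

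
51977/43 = 1208 + 33/43= 1208.77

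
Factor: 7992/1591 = 216/43 =2^3*3^3 * 43^( - 1)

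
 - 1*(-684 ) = 684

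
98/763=14/109 = 0.13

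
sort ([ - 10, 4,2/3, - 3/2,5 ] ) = [ -10 , - 3/2,2/3 , 4,5]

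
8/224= 1/28 =0.04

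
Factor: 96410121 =3^1*32136707^1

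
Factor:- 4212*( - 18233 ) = 76797396 = 2^2*3^4*13^1 * 18233^1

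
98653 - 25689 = 72964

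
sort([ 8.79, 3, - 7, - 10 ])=[- 10, - 7, 3,8.79 ] 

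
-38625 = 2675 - 41300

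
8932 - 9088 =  - 156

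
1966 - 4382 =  - 2416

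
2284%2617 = 2284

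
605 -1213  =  -608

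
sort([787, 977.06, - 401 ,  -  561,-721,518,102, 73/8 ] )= [ - 721,-561,- 401,73/8,102,518,787,977.06]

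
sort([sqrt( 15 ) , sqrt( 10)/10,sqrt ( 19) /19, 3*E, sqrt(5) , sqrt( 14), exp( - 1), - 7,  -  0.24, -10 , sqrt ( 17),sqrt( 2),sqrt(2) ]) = [-10, - 7 ,-0.24, sqrt( 19 ) /19, sqrt( 10)/10,exp(-1) , sqrt (2 ), sqrt(2),sqrt (5 ),sqrt ( 14 ),sqrt(15), sqrt( 17),3*E]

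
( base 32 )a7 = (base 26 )cf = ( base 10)327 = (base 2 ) 101000111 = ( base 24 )DF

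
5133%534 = 327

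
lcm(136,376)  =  6392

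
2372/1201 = 2372/1201 = 1.98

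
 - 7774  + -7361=-15135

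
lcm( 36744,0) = 0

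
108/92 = 1  +  4/23 = 1.17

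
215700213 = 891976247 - 676276034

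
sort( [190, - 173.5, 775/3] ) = [  -  173.5,190,775/3 ] 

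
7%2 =1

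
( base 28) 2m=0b1001110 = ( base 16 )4E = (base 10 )78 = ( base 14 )58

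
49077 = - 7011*(  -  7) 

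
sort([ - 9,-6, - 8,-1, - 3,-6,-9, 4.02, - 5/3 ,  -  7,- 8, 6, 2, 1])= [ - 9, - 9 , - 8,  -  8,-7, - 6,-6,-3, - 5/3,-1,1 , 2,  4.02, 6]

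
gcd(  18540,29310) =30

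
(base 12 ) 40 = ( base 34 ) 1e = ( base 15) 33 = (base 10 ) 48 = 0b110000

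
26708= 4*6677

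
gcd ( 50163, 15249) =69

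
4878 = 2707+2171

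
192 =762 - 570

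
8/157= 8/157 = 0.05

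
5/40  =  1/8 = 0.12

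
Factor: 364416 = 2^7*3^1*13^1 * 73^1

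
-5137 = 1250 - 6387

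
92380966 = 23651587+68729379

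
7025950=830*8465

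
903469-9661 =893808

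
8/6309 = 8/6309 = 0.00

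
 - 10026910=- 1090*9199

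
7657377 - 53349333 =-45691956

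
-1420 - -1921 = 501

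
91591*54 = 4945914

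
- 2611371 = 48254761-50866132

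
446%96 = 62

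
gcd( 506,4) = 2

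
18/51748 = 9/25874= 0.00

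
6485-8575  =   - 2090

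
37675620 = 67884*555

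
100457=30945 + 69512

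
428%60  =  8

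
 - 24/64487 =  -24/64487 = - 0.00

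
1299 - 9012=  - 7713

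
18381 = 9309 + 9072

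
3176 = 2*1588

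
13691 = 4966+8725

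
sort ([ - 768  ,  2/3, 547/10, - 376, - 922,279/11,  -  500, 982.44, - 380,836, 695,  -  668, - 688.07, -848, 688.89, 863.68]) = [-922, - 848, - 768, -688.07,  -  668,- 500, - 380, - 376,2/3 , 279/11,  547/10,688.89, 695, 836 , 863.68, 982.44]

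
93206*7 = 652442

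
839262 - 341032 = 498230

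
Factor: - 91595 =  - 5^1*7^1*2617^1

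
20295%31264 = 20295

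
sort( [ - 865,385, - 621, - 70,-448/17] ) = [ - 865 , - 621, - 70  , - 448/17,385] 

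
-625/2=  - 625/2 = -312.50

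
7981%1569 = 136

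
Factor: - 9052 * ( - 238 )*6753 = 2^3 * 3^1*7^1*17^1*31^1*73^1 * 2251^1 = 14548501128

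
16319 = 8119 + 8200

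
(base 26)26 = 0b111010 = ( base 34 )1o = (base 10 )58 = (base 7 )112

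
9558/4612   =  4779/2306  =  2.07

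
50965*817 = 41638405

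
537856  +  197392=735248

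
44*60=2640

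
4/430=2/215 = 0.01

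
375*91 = 34125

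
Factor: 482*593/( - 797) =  - 2^1*241^1*593^1 *797^( - 1 ) = - 285826/797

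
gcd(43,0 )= 43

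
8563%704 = 115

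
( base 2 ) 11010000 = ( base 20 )a8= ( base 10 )208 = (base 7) 415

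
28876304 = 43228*668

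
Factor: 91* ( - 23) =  - 7^1*13^1*23^1 = - 2093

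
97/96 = 97/96 = 1.01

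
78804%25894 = 1122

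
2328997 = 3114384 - 785387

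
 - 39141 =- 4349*9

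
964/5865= 964/5865 =0.16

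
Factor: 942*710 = 2^2*3^1*5^1*71^1*157^1 = 668820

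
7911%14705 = 7911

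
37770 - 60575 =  - 22805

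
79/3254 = 79/3254 = 0.02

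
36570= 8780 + 27790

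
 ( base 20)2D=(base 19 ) 2f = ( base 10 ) 53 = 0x35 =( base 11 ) 49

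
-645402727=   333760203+-979162930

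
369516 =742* 498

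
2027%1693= 334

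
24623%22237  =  2386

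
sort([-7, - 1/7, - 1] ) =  [ - 7,-1, -1/7]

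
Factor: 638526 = 2^1* 3^1*7^1*23^1*661^1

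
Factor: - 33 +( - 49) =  - 82 = - 2^1*41^1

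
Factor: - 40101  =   - 3^1 * 13367^1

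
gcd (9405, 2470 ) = 95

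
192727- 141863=50864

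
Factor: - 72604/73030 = -2^1*5^(-1)*7^1* 67^( - 1) * 109^(-1) * 2593^1 = - 36302/36515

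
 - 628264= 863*( - 728) 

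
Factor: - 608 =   -  2^5*19^1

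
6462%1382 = 934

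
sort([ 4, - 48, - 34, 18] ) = [-48, - 34, 4, 18]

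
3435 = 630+2805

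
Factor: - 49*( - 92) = 2^2 *7^2*23^1 = 4508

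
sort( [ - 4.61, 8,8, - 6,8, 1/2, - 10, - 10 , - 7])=[-10, - 10, - 7, - 6, - 4.61,1/2,  8 , 8, 8] 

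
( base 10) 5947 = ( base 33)5f7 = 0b1011100111011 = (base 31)65q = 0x173B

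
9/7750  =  9/7750 = 0.00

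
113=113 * 1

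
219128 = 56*3913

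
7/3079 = 7/3079 = 0.00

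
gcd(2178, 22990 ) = 242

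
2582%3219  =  2582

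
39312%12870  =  702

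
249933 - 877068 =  - 627135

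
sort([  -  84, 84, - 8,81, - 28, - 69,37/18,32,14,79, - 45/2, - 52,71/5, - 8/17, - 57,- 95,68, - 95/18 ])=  [ - 95, - 84,  -  69, - 57,- 52, - 28,-45/2, - 8, - 95/18, - 8/17,37/18,14,71/5, 32, 68,79,  81 , 84]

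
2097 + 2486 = 4583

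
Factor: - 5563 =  - 5563^1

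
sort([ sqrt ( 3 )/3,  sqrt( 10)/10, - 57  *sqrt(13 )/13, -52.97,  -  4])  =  [  -  52.97,  -  57 * sqrt( 13) /13, -4,  sqrt(10)/10,sqrt( 3) /3]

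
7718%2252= 962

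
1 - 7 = -6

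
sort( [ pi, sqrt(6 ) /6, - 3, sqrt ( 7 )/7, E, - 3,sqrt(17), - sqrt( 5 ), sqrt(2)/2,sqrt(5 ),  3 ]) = [ - 3, - 3, - sqrt(5 ), sqrt(7) /7, sqrt(6)/6,  sqrt(2)/2, sqrt( 5), E, 3,pi, sqrt (17)] 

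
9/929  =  9/929 = 0.01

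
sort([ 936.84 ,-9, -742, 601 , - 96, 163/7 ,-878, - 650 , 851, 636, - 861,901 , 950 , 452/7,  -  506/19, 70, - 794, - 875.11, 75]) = [ -878, - 875.11, - 861,  -  794,-742, - 650,-96, - 506/19,  -  9,  163/7,452/7 , 70, 75, 601, 636, 851,  901 , 936.84 , 950]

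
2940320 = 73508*40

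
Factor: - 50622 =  - 2^1*3^1*11^1*13^1*59^1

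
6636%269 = 180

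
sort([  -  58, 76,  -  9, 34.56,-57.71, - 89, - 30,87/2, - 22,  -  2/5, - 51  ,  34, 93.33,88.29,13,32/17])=[  -  89,-58,-57.71, - 51, - 30 , - 22, - 9, - 2/5,32/17,13,34, 34.56,87/2,76,88.29,93.33 ]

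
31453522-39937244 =-8483722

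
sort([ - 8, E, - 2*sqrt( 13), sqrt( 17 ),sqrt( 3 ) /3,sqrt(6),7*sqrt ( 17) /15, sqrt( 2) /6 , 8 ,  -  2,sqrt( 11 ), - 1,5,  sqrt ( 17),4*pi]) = [-8,  -  2*sqrt( 13), - 2, - 1, sqrt( 2 ) /6,sqrt( 3 )/3, 7*sqrt(17)/15, sqrt( 6 ),E,sqrt ( 11), sqrt(17 ),  sqrt(17 ),5,8, 4*pi ]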